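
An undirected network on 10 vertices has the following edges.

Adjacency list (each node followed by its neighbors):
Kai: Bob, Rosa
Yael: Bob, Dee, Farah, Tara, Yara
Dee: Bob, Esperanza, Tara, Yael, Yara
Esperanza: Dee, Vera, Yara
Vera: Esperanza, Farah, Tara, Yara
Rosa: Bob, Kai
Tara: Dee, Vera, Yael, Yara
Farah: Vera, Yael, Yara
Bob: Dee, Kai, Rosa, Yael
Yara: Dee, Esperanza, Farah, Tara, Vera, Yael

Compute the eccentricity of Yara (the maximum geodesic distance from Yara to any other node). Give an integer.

3

Distances from Yara: Bob:2, Dee:1, Esperanza:1, Farah:1, Kai:3, Rosa:3, Tara:1, Vera:1, Yael:1.
The largest is 3 (to Rosa and Kai), so the eccentricity of Yara is 3.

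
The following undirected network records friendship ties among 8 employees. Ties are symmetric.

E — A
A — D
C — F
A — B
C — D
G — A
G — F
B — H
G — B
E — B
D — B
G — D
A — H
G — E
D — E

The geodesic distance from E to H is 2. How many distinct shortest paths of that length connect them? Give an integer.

2

The shortest distance is 2. The length-2 paths are: E–B–H; E–A–H.
That gives 2 distinct shortest paths.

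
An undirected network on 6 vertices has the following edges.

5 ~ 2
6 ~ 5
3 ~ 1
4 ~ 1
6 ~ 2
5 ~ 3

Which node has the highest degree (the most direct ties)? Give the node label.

Degrees — 1:2, 2:2, 3:2, 4:1, 5:3, 6:2.
The maximum is 3, attained only by 5.

5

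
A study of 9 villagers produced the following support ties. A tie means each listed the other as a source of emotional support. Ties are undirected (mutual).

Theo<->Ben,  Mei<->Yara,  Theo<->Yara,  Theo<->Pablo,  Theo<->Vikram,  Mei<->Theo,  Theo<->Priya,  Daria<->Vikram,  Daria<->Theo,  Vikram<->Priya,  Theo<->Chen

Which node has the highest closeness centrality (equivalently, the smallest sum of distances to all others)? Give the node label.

Farness (sum of distances to all others) for each node — Ben:15, Chen:15, Daria:14, Mei:14, Pablo:15, Priya:14, Theo:8, Vikram:13, Yara:14.
The smallest farness is 8, for Theo, so Theo has the highest closeness.

Theo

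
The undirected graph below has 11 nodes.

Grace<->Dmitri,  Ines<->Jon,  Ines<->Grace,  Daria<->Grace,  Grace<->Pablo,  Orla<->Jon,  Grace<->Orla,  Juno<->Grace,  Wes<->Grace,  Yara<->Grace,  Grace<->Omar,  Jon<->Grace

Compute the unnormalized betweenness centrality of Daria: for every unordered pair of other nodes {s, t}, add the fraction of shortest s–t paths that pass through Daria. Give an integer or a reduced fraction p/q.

No shortest path between any pair of other nodes passes through Daria.
Summing the contributions gives betweenness(Daria) = 0.

0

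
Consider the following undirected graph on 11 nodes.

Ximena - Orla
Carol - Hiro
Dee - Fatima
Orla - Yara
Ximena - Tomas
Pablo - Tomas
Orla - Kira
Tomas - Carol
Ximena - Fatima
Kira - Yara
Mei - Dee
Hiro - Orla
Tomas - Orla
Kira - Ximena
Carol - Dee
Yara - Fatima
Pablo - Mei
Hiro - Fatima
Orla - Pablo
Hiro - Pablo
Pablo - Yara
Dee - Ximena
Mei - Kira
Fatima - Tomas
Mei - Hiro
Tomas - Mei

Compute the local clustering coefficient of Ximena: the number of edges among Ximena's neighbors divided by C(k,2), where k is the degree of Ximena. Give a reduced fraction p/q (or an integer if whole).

2/5

Ximena's neighbors: Dee, Fatima, Kira, Orla, and Tomas (k = 5).
Possible neighbor pairs: C(5,2) = 10. Edges among them: Dee–Fatima, Fatima–Tomas, Kira–Orla, Orla–Tomas → e = 4.
Clustering(Ximena) = 4/10 = 2/5.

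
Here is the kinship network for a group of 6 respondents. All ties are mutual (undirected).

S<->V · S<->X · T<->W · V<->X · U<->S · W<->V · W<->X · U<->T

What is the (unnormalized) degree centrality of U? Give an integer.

U is directly tied to S and T. That is 2 neighbors, so the degree of U is 2.

2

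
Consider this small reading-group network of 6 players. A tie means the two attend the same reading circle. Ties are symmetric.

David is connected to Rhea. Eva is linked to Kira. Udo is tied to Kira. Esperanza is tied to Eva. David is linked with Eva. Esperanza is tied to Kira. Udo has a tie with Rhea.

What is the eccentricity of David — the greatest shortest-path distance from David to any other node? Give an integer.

2

Distances from David: Esperanza:2, Eva:1, Kira:2, Rhea:1, Udo:2.
The largest is 2 (to Udo, Kira, and Esperanza), so the eccentricity of David is 2.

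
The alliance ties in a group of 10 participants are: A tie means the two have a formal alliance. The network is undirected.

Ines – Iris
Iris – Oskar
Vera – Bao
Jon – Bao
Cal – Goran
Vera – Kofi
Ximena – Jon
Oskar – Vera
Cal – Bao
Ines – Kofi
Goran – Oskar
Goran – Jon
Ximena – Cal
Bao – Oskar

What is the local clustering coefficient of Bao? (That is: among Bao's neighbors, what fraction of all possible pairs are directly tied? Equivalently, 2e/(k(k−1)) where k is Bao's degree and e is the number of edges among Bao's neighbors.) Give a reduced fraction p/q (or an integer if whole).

Bao's neighbors: Cal, Jon, Oskar, and Vera (k = 4).
Possible neighbor pairs: C(4,2) = 6. Edges among them: Oskar–Vera → e = 1.
Clustering(Bao) = 1/6.

1/6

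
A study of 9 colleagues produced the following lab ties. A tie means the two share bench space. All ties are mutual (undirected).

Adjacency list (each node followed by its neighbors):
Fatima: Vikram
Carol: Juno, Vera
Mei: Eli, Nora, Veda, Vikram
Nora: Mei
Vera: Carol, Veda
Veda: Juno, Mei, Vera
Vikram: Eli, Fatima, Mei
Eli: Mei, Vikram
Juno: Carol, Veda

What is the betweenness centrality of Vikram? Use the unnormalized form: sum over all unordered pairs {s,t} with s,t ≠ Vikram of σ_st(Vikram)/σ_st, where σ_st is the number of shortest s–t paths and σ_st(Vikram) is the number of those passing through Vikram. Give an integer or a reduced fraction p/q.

Pairs whose geodesics pass through Vikram — Juno–Fatima: 1; Veda–Fatima: 1; Eli–Fatima: 1; Carol–Fatima: 2/2; Vera–Fatima: 1; Mei–Fatima: 1; Nora–Fatima: 1.
All other pairs contribute 0.
Summing the contributions gives betweenness(Vikram) = 7.

7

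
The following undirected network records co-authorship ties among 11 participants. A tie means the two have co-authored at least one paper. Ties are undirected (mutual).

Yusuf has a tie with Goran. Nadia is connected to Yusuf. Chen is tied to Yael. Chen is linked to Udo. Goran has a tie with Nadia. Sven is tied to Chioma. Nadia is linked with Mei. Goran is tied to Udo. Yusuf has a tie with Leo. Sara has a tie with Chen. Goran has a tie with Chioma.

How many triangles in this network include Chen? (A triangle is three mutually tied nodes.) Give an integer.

Chen's neighbors are Sara, Udo, and Yael, but none of them are tied to each other, so no triangle contains Chen.

0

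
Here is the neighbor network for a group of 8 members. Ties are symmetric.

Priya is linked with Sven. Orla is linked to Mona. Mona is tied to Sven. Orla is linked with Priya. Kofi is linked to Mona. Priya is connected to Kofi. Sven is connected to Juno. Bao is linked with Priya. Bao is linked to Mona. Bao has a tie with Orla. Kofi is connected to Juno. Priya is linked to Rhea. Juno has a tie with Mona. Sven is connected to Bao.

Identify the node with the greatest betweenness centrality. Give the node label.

Unnormalized betweenness of each node: Bao:5/6, Juno:1/3, Kofi:3/2, Mona:19/6, Orla:1/2, Priya:23/3, Rhea:0, Sven:2.
Priya has the largest value, 23/3, making it the main broker — the node through which the most shortest paths run.

Priya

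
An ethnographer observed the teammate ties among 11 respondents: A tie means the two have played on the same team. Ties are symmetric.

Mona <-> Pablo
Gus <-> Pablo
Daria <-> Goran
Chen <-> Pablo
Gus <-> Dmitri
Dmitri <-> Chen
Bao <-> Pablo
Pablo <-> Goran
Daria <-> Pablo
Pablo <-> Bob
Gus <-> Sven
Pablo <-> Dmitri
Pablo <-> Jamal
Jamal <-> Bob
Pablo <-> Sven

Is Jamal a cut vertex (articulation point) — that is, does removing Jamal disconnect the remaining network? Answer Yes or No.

No

Even without Jamal, every remaining node can still reach every other (the residual graph is connected), so Jamal is not a cut vertex.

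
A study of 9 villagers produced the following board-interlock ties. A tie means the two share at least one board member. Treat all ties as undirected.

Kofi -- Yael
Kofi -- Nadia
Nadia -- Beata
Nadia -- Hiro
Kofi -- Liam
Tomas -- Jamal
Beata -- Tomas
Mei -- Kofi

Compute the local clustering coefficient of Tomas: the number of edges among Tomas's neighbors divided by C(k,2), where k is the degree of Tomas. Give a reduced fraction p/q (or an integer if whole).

0

Tomas's neighbors: Beata and Jamal (k = 2).
Possible neighbor pairs: C(2,2) = 1. Edges among them: none → e = 0.
Clustering(Tomas) = 0/1.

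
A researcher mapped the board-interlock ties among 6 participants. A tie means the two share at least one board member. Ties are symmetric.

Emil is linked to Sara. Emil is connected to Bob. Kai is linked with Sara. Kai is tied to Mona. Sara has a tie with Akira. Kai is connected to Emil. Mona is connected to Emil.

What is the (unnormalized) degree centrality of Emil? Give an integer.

Emil is directly tied to Bob, Kai, Mona, and Sara. That is 4 neighbors, so the degree of Emil is 4.

4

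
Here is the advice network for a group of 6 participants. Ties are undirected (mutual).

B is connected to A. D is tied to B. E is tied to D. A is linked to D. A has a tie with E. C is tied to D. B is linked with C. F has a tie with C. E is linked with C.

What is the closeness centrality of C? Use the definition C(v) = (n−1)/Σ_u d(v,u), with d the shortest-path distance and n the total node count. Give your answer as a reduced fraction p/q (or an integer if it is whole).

5/6

Distances from C: A:2, B:1, D:1, E:1, F:1. Sum = 6.
n = 6, so closeness = 5/6.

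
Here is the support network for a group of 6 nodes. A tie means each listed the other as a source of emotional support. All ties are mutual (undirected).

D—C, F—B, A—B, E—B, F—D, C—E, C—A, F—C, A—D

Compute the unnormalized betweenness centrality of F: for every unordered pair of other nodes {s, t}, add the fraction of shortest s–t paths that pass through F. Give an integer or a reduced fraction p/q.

Pairs whose geodesics pass through F — B–D: 1/2; B–C: 1/3.
All other pairs contribute 0.
Summing the contributions gives betweenness(F) = 5/6.

5/6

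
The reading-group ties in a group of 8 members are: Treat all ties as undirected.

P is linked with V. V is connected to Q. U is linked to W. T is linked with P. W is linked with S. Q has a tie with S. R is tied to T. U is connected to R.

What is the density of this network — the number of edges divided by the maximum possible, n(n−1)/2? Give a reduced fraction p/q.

2/7

There are 8 edges and 8 nodes, so the maximum possible is C(8,2) = 28.
Density = 8/28 = 2/7.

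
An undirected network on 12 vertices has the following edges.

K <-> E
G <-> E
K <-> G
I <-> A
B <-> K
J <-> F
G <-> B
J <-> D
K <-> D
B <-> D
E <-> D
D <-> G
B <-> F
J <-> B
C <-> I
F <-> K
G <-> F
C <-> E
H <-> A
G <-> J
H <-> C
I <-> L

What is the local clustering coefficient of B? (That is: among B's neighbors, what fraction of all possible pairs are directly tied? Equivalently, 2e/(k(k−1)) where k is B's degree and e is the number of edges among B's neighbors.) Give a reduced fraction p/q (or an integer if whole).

4/5

B's neighbors: D, F, G, J, and K (k = 5).
Possible neighbor pairs: C(5,2) = 10. Edges among them: D–G, D–J, D–K, F–G, F–J, F–K, G–J, G–K → e = 8.
Clustering(B) = 8/10 = 4/5.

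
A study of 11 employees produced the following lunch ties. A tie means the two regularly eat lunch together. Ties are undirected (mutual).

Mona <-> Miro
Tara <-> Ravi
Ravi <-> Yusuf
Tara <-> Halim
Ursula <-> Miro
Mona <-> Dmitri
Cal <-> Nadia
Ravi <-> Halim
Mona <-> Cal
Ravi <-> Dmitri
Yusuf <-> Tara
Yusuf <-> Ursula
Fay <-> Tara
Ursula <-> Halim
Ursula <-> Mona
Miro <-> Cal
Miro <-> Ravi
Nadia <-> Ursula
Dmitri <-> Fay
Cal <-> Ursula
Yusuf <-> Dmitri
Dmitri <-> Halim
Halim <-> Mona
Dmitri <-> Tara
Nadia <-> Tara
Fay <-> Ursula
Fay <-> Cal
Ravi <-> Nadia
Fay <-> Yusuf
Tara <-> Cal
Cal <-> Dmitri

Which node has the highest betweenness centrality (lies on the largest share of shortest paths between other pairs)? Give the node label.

Ursula

Unnormalized betweenness of each node: Cal:39/10, Dmitri:19/6, Fay:13/20, Halim:79/60, Miro:5/6, Mona:67/60, Nadia:7/10, Ravi:13/4, Tara:3, Ursula:61/12, Yusuf:59/60.
Ursula has the largest value, 61/12, making it the main broker — the node through which the most shortest paths run.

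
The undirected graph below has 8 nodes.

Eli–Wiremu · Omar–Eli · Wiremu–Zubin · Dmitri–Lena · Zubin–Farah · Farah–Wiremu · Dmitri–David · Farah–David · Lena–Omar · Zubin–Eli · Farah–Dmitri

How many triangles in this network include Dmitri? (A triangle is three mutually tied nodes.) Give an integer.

1

Dmitri's neighbors: David, Farah, and Lena.
Neighbor pairs that are themselves tied: Dmitri–David–Farah. Each forms one triangle with Dmitri, for 1 in total.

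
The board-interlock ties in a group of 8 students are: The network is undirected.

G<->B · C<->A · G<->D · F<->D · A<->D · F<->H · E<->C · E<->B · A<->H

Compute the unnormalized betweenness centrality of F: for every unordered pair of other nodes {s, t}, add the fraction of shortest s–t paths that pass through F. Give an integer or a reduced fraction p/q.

Pairs whose geodesics pass through F — H–D: 1/2; H–G: 1/2; H–B: 1/3.
All other pairs contribute 0.
Summing the contributions gives betweenness(F) = 4/3.

4/3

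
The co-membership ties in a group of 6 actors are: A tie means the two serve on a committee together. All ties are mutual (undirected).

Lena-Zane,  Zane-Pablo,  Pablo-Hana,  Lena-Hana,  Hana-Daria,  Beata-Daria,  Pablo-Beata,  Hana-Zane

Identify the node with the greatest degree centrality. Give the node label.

Degrees — Beata:2, Daria:2, Hana:4, Lena:2, Pablo:3, Zane:3.
The maximum is 4, attained only by Hana.

Hana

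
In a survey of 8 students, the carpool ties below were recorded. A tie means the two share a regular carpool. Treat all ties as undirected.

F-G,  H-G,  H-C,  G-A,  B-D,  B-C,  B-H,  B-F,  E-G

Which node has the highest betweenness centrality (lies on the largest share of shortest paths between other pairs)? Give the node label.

G

Unnormalized betweenness of each node: A:0, B:15/2, C:0, D:0, E:0, F:3, G:23/2, H:6.
G has the largest value, 23/2, making it the main broker — the node through which the most shortest paths run.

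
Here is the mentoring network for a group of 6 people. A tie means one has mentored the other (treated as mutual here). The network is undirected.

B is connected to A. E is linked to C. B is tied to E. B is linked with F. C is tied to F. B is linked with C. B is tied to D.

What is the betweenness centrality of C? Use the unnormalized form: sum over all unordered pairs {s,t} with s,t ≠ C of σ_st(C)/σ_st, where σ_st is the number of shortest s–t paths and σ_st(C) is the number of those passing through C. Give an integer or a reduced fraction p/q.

Pairs whose geodesics pass through C — F–E: 1/2.
All other pairs contribute 0.
Summing the contributions gives betweenness(C) = 1/2.

1/2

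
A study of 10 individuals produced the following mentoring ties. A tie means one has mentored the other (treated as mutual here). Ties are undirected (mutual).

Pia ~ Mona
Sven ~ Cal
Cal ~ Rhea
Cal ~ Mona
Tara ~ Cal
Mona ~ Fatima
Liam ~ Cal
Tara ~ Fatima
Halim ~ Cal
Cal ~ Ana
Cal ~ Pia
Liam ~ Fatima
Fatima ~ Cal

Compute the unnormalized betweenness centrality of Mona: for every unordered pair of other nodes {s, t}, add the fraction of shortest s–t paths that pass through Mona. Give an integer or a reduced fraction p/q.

1/2

Pairs whose geodesics pass through Mona — Pia–Fatima: 1/2.
All other pairs contribute 0.
Summing the contributions gives betweenness(Mona) = 1/2.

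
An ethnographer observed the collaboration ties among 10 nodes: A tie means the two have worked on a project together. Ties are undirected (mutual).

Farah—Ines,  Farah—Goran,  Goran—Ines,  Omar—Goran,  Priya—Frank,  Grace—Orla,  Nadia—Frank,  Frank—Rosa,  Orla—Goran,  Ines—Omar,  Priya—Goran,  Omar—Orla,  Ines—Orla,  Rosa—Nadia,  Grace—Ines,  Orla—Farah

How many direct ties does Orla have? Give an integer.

5

Orla is directly tied to Farah, Goran, Grace, Ines, and Omar. That is 5 neighbors, so the degree of Orla is 5.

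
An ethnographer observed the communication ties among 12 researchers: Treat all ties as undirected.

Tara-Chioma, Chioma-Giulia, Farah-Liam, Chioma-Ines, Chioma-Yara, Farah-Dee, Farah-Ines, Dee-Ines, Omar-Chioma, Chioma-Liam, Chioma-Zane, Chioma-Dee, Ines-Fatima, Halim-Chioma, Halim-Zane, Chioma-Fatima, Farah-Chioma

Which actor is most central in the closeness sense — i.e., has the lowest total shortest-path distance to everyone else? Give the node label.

Farness (sum of distances to all others) for each node — Chioma:11, Dee:19, Farah:18, Fatima:20, Giulia:21, Halim:20, Ines:18, Liam:20, Omar:21, Tara:21, Yara:21, Zane:20.
The smallest farness is 11, for Chioma, so Chioma has the highest closeness.

Chioma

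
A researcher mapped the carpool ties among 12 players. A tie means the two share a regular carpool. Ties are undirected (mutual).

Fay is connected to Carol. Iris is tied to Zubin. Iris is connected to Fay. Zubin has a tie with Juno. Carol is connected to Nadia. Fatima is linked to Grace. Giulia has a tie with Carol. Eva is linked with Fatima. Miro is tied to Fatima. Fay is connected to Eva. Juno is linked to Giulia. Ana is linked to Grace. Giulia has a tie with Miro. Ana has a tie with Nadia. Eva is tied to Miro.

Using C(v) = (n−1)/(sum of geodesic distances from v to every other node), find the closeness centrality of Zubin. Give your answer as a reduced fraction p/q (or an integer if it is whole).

Distances from Zubin: Ana:5, Carol:3, Eva:3, Fatima:4, Fay:2, Giulia:2, Grace:5, Iris:1, Juno:1, Miro:3, Nadia:4. Sum = 33.
n = 12, so closeness = 11/33 = 1/3.

1/3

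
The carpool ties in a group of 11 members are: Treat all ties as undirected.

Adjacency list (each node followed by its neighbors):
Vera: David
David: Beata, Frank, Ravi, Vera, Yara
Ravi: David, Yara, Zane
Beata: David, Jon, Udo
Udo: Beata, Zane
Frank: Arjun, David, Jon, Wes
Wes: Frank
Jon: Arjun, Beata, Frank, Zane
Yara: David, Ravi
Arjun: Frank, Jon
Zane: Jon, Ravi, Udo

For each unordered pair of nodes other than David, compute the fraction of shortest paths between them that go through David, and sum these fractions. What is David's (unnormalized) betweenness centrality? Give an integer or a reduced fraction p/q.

Pairs whose geodesics pass through David — Wes–Udo: 1/3; Wes–Ravi: 1; Wes–Vera: 1; Wes–Yara: 1; Wes–Beata: 1/2; Jon–Vera: 2/2; Jon–Yara: 2/3; Udo–Vera: 1; Udo–Yara: 1/2; Udo–Frank: 1/3; Ravi–Vera: 1; Ravi–Beata: 1; Ravi–Arjun: 1/2; Ravi–Frank: 1 … (+9 more pairs).
All other pairs contribute 0.
Summing the contributions gives betweenness(David) = 58/3.

58/3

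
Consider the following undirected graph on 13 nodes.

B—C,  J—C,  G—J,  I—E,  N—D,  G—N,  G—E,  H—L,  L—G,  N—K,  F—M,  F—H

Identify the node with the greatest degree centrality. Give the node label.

Degrees — B:1, C:2, D:1, E:2, F:2, G:4, H:2, I:1, J:2, K:1, L:2, M:1, N:3.
The maximum is 4, attained only by G.

G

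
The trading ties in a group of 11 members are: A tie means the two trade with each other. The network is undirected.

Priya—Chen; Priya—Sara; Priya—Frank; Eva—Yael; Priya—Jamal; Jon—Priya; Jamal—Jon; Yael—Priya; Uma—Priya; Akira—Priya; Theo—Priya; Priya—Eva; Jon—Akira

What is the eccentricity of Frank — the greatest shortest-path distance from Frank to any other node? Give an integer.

Distances from Frank: Akira:2, Chen:2, Eva:2, Jamal:2, Jon:2, Priya:1, Sara:2, Theo:2, Uma:2, Yael:2.
The largest is 2 (to Yael, Akira, Eva, Jon, Uma, Jamal, Chen, Sara, and Theo), so the eccentricity of Frank is 2.

2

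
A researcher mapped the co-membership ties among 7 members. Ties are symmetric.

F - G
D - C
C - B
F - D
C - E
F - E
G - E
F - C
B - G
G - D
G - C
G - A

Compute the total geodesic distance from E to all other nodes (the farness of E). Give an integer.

9

Distances from E: A:2, B:2, C:1, D:2, F:1, G:1.
Sum = 2 + 2 + 1 + 2 + 1 + 1 = 9.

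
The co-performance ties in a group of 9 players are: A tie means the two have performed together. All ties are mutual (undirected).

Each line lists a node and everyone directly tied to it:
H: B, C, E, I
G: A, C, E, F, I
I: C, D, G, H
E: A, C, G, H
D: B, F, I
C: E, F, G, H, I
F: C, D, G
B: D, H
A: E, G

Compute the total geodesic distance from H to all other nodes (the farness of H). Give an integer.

Distances from H: A:2, B:1, C:1, D:2, E:1, F:2, G:2, I:1.
Sum = 2 + 1 + 1 + 2 + 1 + 2 + 2 + 1 = 12.

12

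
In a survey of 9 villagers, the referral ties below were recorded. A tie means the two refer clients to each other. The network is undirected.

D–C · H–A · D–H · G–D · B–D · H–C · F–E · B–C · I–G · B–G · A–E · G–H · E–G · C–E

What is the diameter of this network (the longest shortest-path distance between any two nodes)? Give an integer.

Eccentricity of each node (its greatest distance to any other): A:3, B:3, C:3, D:3, E:2, F:3, G:2, H:3, I:3.
The maximum eccentricity is 3, realized for instance by the pair F–H via F – E – C – H. So the diameter is 3.

3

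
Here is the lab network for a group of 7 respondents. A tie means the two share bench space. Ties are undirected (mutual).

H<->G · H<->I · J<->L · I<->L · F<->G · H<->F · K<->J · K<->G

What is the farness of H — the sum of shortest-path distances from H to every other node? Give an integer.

Distances from H: F:1, G:1, I:1, J:3, K:2, L:2.
Sum = 1 + 1 + 1 + 3 + 2 + 2 = 10.

10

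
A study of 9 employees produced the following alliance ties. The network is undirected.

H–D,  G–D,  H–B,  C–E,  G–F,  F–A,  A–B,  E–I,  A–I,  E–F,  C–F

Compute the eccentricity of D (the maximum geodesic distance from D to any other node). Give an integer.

4

Distances from D: A:3, B:2, C:3, E:3, F:2, G:1, H:1, I:4.
The largest is 4 (to I), so the eccentricity of D is 4.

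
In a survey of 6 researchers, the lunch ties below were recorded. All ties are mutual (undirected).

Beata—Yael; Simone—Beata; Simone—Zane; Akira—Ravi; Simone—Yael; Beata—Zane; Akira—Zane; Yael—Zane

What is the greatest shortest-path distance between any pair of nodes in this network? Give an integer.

Eccentricity of each node (its greatest distance to any other): Akira:2, Beata:3, Ravi:3, Simone:3, Yael:3, Zane:2.
The maximum eccentricity is 3, realized for instance by the pair Ravi–Simone via Ravi – Akira – Zane – Simone. So the diameter is 3.

3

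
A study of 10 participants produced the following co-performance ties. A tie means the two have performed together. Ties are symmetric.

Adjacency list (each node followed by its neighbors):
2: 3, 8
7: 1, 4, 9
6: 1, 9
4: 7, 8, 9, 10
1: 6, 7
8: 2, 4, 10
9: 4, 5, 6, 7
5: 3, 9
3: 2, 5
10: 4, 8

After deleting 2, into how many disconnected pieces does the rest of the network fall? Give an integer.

1

2's neighbors (3 and 8) remain reachable from one another through other ties, so the rest of the network stays in one piece.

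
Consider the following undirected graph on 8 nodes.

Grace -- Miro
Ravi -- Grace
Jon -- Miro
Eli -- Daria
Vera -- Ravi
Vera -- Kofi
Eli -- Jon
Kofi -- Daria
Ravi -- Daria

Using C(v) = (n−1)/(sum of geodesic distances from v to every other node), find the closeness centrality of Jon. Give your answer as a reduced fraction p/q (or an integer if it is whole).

7/16

Distances from Jon: Daria:2, Eli:1, Grace:2, Kofi:3, Miro:1, Ravi:3, Vera:4. Sum = 16.
n = 8, so closeness = 7/16.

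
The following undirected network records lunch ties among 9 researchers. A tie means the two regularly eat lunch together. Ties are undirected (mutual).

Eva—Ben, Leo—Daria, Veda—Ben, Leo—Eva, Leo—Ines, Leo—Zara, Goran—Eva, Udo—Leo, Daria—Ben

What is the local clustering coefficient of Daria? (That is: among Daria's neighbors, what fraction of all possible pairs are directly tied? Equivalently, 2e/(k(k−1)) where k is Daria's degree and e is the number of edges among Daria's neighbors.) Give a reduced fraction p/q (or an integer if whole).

0

Daria's neighbors: Ben and Leo (k = 2).
Possible neighbor pairs: C(2,2) = 1. Edges among them: none → e = 0.
Clustering(Daria) = 0/1.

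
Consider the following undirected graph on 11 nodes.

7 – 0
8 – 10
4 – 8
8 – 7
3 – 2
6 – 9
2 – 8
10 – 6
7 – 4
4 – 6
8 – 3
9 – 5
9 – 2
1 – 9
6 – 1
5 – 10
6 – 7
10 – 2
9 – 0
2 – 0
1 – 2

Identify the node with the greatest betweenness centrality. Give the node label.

2

Unnormalized betweenness of each node: 0:5/4, 1:1/2, 2:19/2, 3:0, 4:1/2, 5:1/3, 6:13/2, 7:5/2, 8:77/12, 9:17/3, 10:29/6.
2 has the largest value, 19/2, making it the main broker — the node through which the most shortest paths run.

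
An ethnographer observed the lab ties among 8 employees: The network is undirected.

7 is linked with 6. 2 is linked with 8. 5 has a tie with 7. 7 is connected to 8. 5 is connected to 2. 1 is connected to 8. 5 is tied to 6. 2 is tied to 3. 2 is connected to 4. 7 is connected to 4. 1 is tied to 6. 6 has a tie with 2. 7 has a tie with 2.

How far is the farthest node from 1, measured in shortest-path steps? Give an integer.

3

Distances from 1: 2:2, 3:3, 4:3, 5:2, 6:1, 7:2, 8:1.
The largest is 3 (to 4 and 3), so the eccentricity of 1 is 3.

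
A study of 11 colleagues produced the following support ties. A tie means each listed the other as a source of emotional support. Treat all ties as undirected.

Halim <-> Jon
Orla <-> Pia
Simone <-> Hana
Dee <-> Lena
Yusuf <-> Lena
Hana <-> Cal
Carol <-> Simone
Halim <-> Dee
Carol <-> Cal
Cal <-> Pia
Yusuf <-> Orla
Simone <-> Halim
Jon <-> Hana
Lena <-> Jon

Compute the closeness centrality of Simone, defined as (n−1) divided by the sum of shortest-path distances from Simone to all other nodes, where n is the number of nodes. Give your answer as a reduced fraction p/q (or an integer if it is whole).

10/23

Distances from Simone: Cal:2, Carol:1, Dee:2, Halim:1, Hana:1, Jon:2, Lena:3, Orla:4, Pia:3, Yusuf:4. Sum = 23.
n = 11, so closeness = 10/23.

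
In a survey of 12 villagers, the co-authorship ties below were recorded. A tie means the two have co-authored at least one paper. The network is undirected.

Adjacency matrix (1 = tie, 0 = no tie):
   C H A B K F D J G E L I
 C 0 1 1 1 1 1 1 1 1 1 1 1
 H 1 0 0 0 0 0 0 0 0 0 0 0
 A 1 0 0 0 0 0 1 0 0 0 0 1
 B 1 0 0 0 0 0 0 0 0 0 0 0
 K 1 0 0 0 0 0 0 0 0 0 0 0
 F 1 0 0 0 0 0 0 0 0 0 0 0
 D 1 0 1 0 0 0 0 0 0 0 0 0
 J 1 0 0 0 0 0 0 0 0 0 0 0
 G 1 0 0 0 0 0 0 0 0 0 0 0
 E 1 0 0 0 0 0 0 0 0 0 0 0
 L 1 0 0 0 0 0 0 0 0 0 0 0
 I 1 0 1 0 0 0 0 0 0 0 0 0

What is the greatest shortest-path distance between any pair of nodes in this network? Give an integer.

Eccentricity of each node (its greatest distance to any other): A:2, B:2, C:1, D:2, E:2, F:2, G:2, H:2, I:2, J:2, K:2, L:2.
The maximum eccentricity is 2, realized for instance by the pair H–A via H – C – A. So the diameter is 2.

2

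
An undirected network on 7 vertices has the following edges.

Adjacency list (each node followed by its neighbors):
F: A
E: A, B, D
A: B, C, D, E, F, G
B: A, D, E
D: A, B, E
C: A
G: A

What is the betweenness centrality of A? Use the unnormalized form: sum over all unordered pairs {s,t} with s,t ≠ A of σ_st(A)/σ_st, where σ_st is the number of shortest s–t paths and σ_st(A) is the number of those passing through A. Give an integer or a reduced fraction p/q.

12

Pairs whose geodesics pass through A — E–G: 1; E–F: 1; E–C: 1; G–D: 1; G–F: 1; G–B: 1; G–C: 1; D–F: 1; D–C: 1; F–B: 1; F–C: 1; B–C: 1.
All other pairs contribute 0.
Summing the contributions gives betweenness(A) = 12.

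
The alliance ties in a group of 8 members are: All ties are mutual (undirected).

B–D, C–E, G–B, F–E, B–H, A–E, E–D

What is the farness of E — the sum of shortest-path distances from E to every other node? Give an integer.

Distances from E: A:1, B:2, C:1, D:1, F:1, G:3, H:3.
Sum = 1 + 2 + 1 + 1 + 1 + 3 + 3 = 12.

12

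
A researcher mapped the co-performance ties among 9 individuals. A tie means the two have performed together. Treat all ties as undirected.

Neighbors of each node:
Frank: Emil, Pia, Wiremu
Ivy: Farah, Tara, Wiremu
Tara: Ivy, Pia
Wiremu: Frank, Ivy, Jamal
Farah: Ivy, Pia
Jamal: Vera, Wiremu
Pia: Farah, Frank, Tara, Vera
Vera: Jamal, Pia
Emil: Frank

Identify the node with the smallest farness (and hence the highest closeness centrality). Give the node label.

Pia

Farness (sum of distances to all others) for each node — Emil:20, Farah:16, Frank:13, Ivy:15, Jamal:17, Pia:12, Tara:16, Vera:16, Wiremu:13.
The smallest farness is 12, for Pia, so Pia has the highest closeness.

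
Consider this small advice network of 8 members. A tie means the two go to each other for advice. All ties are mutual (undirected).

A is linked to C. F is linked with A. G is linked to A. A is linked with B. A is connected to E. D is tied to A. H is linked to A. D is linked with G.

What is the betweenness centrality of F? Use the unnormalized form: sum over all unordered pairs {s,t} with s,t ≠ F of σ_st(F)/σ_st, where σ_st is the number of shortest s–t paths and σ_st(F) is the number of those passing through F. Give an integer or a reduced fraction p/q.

No shortest path between any pair of other nodes passes through F.
Summing the contributions gives betweenness(F) = 0.

0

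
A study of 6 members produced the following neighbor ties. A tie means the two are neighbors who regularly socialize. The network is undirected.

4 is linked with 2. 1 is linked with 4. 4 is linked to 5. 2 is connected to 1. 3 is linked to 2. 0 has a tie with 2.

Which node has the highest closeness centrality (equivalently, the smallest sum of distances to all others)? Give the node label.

Farness (sum of distances to all others) for each node — 0:10, 1:8, 2:6, 3:10, 4:7, 5:11.
The smallest farness is 6, for 2, so 2 has the highest closeness.

2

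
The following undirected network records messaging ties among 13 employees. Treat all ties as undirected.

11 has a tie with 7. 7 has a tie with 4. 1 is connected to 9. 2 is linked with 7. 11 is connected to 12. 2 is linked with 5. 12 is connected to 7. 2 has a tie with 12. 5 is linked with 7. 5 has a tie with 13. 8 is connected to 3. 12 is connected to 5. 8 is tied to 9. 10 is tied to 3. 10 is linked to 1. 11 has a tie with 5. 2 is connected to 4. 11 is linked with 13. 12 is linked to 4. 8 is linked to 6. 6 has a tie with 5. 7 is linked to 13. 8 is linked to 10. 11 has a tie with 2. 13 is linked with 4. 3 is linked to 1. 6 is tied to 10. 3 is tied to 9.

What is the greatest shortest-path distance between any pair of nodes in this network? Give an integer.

Eccentricity of each node (its greatest distance to any other): 1:5, 2:4, 3:5, 4:5, 5:3, 6:3, 7:4, 8:4, 9:5, 10:4, 11:4, 12:4, 13:4.
The maximum eccentricity is 5, realized for instance by the pair 4–3 via 4 – 7 – 5 – 6 – 10 – 3. So the diameter is 5.

5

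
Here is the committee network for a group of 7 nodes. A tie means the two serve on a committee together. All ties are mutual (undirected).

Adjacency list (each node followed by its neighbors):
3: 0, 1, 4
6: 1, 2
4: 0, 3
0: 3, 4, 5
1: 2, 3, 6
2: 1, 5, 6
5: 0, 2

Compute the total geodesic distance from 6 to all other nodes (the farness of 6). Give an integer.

12

Distances from 6: 0:3, 1:1, 2:1, 3:2, 4:3, 5:2.
Sum = 3 + 1 + 1 + 2 + 3 + 2 = 12.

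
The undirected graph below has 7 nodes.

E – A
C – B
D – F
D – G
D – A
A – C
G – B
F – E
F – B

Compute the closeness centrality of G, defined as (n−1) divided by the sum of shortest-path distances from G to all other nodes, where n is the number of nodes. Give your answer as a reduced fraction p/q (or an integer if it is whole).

Distances from G: A:2, B:1, C:2, D:1, E:3, F:2. Sum = 11.
n = 7, so closeness = 6/11.

6/11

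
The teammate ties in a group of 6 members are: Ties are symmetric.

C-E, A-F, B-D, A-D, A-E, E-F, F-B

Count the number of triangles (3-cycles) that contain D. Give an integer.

D's neighbors are A and B, but none of them are tied to each other, so no triangle contains D.

0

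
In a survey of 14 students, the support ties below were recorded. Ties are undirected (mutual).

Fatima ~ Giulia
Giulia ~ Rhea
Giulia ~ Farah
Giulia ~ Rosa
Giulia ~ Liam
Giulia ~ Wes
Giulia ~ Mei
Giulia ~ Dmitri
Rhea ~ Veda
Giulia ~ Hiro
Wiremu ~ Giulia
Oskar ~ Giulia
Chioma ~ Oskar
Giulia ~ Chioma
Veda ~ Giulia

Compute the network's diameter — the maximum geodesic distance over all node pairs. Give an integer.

Eccentricity of each node (its greatest distance to any other): Chioma:2, Dmitri:2, Farah:2, Fatima:2, Giulia:1, Hiro:2, Liam:2, Mei:2, Oskar:2, Rhea:2, Rosa:2, Veda:2, Wes:2, Wiremu:2.
The maximum eccentricity is 2, realized for instance by the pair Chioma–Fatima via Chioma – Giulia – Fatima. So the diameter is 2.

2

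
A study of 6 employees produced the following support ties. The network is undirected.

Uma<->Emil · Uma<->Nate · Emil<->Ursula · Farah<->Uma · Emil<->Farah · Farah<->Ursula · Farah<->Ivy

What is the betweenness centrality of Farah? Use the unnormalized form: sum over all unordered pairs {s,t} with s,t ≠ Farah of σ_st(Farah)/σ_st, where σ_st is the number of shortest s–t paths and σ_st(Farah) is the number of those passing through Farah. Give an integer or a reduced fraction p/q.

Pairs whose geodesics pass through Farah — Ivy–Uma: 1; Ivy–Emil: 1; Ivy–Nate: 1; Ivy–Ursula: 1; Uma–Ursula: 1/2; Nate–Ursula: 1/2.
All other pairs contribute 0.
Summing the contributions gives betweenness(Farah) = 5.

5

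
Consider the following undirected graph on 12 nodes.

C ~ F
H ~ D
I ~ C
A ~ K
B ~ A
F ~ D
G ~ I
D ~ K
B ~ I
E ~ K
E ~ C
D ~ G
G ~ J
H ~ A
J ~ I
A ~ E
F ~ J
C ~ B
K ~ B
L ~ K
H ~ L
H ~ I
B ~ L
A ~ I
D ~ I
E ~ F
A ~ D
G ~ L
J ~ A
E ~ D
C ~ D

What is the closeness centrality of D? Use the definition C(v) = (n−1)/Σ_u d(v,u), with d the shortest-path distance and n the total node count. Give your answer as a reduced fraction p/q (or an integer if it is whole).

11/14

Distances from D: A:1, B:2, C:1, E:1, F:1, G:1, H:1, I:1, J:2, K:1, L:2. Sum = 14.
n = 12, so closeness = 11/14.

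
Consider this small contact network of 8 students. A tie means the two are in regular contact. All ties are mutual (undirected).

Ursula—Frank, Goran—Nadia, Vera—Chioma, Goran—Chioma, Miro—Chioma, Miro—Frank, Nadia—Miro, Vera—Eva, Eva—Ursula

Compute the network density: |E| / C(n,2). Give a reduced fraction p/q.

There are 9 edges and 8 nodes, so the maximum possible is C(8,2) = 28.
Density = 9/28.

9/28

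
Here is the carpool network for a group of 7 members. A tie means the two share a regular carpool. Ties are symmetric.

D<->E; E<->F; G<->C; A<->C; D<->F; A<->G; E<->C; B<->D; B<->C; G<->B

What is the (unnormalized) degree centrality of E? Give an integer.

3

E is directly tied to C, D, and F. That is 3 neighbors, so the degree of E is 3.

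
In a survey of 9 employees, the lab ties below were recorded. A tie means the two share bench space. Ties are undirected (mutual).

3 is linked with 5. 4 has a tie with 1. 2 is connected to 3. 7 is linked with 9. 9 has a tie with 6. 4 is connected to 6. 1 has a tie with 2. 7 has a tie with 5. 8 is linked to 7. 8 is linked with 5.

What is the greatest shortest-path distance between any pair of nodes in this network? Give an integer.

4

Eccentricity of each node (its greatest distance to any other): 1:4, 2:4, 3:4, 4:4, 5:4, 6:4, 7:4, 8:4, 9:4.
The maximum eccentricity is 4, realized for instance by the pair 1–8 via 1 – 2 – 3 – 5 – 8. So the diameter is 4.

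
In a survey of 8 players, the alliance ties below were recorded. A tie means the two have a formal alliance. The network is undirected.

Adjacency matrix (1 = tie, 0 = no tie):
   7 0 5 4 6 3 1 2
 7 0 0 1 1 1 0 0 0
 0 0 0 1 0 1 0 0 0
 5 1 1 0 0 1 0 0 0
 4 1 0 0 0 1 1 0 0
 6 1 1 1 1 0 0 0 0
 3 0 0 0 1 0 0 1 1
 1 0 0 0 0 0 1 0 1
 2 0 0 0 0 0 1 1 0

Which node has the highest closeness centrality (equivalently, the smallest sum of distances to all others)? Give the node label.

Farness (sum of distances to all others) for each node — 0:17, 1:18, 2:18, 3:13, 4:11, 5:16, 6:12, 7:13.
The smallest farness is 11, for 4, so 4 has the highest closeness.

4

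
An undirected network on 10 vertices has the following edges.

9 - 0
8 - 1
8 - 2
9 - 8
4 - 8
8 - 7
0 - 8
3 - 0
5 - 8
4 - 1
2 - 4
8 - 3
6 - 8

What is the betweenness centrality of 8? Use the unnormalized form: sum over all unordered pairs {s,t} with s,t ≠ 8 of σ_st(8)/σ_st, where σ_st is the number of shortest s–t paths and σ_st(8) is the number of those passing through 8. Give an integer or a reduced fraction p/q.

31

Pairs whose geodesics pass through 8 — 3–9: 1/2; 3–5: 1; 3–2: 1; 3–7: 1; 3–1: 1; 3–6: 1; 3–4: 1; 9–5: 1; 9–2: 1; 9–7: 1; 9–1: 1; 9–6: 1; 9–4: 1; 5–0: 1 … (+18 more pairs).
All other pairs contribute 0.
Summing the contributions gives betweenness(8) = 31.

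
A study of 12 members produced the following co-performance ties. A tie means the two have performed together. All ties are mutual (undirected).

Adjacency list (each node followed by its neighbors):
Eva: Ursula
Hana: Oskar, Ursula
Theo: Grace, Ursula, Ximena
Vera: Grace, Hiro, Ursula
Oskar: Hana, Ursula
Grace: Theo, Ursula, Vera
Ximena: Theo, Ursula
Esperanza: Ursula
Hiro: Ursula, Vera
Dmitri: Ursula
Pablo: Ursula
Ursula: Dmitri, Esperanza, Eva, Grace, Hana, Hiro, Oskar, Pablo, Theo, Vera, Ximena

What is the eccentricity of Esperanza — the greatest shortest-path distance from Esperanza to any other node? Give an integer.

Distances from Esperanza: Dmitri:2, Eva:2, Grace:2, Hana:2, Hiro:2, Oskar:2, Pablo:2, Theo:2, Ursula:1, Vera:2, Ximena:2.
The largest is 2 (to Pablo, Theo, Grace, Dmitri, Eva, Ximena, Hiro, Hana, Oskar, and Vera), so the eccentricity of Esperanza is 2.

2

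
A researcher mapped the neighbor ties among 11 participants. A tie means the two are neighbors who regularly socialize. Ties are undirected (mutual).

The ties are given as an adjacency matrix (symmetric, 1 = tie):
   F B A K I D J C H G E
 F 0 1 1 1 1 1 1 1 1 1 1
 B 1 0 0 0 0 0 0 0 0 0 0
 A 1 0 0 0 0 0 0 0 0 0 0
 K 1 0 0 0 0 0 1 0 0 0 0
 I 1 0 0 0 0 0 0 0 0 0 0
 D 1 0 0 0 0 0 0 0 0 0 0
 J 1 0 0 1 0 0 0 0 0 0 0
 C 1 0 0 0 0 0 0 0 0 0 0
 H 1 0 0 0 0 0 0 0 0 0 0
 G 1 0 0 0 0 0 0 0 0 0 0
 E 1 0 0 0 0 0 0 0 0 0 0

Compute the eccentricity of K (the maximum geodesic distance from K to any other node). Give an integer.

2

Distances from K: A:2, B:2, C:2, D:2, E:2, F:1, G:2, H:2, I:2, J:1.
The largest is 2 (to B, A, I, D, C, H, G, and E), so the eccentricity of K is 2.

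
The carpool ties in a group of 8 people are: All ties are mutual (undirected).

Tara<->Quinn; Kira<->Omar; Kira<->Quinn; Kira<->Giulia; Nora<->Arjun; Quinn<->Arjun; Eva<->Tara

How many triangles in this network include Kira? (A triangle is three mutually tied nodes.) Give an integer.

0

Kira's neighbors are Giulia, Omar, and Quinn, but none of them are tied to each other, so no triangle contains Kira.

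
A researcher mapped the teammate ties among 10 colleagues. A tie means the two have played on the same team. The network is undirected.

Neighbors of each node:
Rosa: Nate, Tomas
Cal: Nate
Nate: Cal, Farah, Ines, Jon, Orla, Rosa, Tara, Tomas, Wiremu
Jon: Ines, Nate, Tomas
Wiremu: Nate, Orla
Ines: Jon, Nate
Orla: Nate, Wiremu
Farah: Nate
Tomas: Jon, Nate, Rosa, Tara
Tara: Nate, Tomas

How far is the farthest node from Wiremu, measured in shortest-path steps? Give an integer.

Distances from Wiremu: Cal:2, Farah:2, Ines:2, Jon:2, Nate:1, Orla:1, Rosa:2, Tara:2, Tomas:2.
The largest is 2 (to Rosa, Tomas, Tara, Cal, Ines, Farah, and Jon), so the eccentricity of Wiremu is 2.

2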